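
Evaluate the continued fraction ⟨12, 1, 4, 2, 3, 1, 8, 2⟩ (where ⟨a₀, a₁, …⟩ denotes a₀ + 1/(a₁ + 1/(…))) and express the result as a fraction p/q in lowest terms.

11650/909

a_0 = 12: 12/1
a_1 = 1: 13/1
a_2 = 4: 64/5
a_3 = 2: 141/11
a_4 = 3: 487/38
a_5 = 1: 628/49
a_6 = 8: 5511/430
a_7 = 2: 11650/909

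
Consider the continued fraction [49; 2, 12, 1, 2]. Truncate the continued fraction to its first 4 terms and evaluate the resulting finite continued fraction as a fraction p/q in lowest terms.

Start with 1.
12 + 1/(1/1) = 12 + 1/1 = 13/1
2 + 1/(13/1) = 2 + 1/13 = 27/13
49 + 1/(27/13) = 49 + 13/27 = 1336/27

1336/27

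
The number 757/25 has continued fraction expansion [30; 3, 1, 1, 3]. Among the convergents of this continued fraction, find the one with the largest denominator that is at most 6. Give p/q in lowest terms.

a_0 = 30: 30/1  (≤ bound)
a_1 = 3: 91/3  (≤ bound)
a_2 = 1: 121/4  (≤ bound)
a_3 = 1: 212/7  (> 6, stop)

121/4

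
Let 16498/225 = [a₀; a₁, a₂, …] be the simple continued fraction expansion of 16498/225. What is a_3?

⌊16498/225⌋ = 73, remainder 73
⌊225/73⌋ = 3, remainder 6
⌊73/6⌋ = 12, remainder 1
⌊6/1⌋ = 6, remainder 0

6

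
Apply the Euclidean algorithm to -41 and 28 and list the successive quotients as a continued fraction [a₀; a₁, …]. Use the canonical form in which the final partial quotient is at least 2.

Apply division with remainder until the remainder is 0:
-41 ÷ 28 → quotient -2, remainder 15
28 ÷ 15 → quotient 1, remainder 13
15 ÷ 13 → quotient 1, remainder 2
13 ÷ 2 → quotient 6, remainder 1
2 ÷ 1 → quotient 2, remainder 0

[-2; 1, 1, 6, 2]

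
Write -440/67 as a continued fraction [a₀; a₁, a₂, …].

-440 ÷ 67 → quotient -7, remainder 29
67 ÷ 29 → quotient 2, remainder 9
29 ÷ 9 → quotient 3, remainder 2
9 ÷ 2 → quotient 4, remainder 1
2 ÷ 1 → quotient 2, remainder 0

[-7; 2, 3, 4, 2]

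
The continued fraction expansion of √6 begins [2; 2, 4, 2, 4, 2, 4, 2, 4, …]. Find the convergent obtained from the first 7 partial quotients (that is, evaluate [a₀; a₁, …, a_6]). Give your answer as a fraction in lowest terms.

2158/881

Build up convergents one term at a time:
a_0 = 2: 2/1
a_1 = 2: 5/2
a_2 = 4: 22/9
a_3 = 2: 49/20
a_4 = 4: 218/89
a_5 = 2: 485/198
a_6 = 4: 2158/881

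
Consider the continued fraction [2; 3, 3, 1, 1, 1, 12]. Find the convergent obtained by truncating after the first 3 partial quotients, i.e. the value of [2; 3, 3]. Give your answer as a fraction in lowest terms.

23/10

Start with 3.
3 + 1/(3/1) = 3 + 1/3 = 10/3
2 + 1/(10/3) = 2 + 3/10 = 23/10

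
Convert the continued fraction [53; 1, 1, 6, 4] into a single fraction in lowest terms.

2891/54

Work from the innermost term outward:
Start with 4.
6 + 1/(4/1) = 6 + 1/4 = 25/4
1 + 1/(25/4) = 1 + 4/25 = 29/25
1 + 1/(29/25) = 1 + 25/29 = 54/29
53 + 1/(54/29) = 53 + 29/54 = 2891/54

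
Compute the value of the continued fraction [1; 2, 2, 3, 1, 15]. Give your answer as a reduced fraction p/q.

Compute successive convergents:
a_0 = 1: 1/1
a_1 = 2: 3/2
a_2 = 2: 7/5
a_3 = 3: 24/17
a_4 = 1: 31/22
a_5 = 15: 489/347

489/347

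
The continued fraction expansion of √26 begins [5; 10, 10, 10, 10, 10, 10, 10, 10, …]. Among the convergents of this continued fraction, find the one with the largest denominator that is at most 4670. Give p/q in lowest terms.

5201/1020

List convergents until the denominator exceeds the bound:
a_0 = 5: 5/1  (≤ bound)
a_1 = 10: 51/10  (≤ bound)
a_2 = 10: 515/101  (≤ bound)
a_3 = 10: 5201/1020  (≤ bound)
a_4 = 10: 52525/10301  (> 4670, stop)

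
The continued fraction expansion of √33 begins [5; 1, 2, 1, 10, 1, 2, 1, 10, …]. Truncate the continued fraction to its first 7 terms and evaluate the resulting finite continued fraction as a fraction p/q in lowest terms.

787/137

a_0 = 5: 5/1
a_1 = 1: 6/1
a_2 = 2: 17/3
a_3 = 1: 23/4
a_4 = 10: 247/43
a_5 = 1: 270/47
a_6 = 2: 787/137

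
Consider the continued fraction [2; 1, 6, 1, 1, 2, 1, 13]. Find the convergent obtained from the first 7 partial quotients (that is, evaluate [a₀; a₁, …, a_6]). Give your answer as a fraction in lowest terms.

Start with 1.
2 + 1/(1/1) = 2 + 1/1 = 3/1
1 + 1/(3/1) = 1 + 1/3 = 4/3
1 + 1/(4/3) = 1 + 3/4 = 7/4
6 + 1/(7/4) = 6 + 4/7 = 46/7
1 + 1/(46/7) = 1 + 7/46 = 53/46
2 + 1/(53/46) = 2 + 46/53 = 152/53

152/53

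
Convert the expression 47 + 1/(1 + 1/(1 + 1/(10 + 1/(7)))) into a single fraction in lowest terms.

7081/149

a_0 = 47: 47/1
a_1 = 1: 48/1
a_2 = 1: 95/2
a_3 = 10: 998/21
a_4 = 7: 7081/149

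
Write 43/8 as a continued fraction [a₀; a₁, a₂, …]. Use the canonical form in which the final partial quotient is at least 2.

Apply division with remainder until the remainder is 0:
⌊43/8⌋ = 5, remainder 3
⌊8/3⌋ = 2, remainder 2
⌊3/2⌋ = 1, remainder 1
⌊2/1⌋ = 2, remainder 0

[5; 2, 1, 2]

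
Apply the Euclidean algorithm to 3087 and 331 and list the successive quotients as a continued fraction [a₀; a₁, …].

⌊3087/331⌋ = 9, remainder 108
⌊331/108⌋ = 3, remainder 7
⌊108/7⌋ = 15, remainder 3
⌊7/3⌋ = 2, remainder 1
⌊3/1⌋ = 3, remainder 0

[9; 3, 15, 2, 3]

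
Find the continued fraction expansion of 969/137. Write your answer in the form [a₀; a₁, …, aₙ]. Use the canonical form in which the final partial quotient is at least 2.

[7; 13, 1, 2, 3]

Run the Euclidean algorithm, recording each quotient:
969 ÷ 137 → quotient 7, remainder 10
137 ÷ 10 → quotient 13, remainder 7
10 ÷ 7 → quotient 1, remainder 3
7 ÷ 3 → quotient 2, remainder 1
3 ÷ 1 → quotient 3, remainder 0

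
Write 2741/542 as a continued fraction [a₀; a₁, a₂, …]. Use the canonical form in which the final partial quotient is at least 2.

[5; 17, 2, 15]

2741 ÷ 542 → quotient 5, remainder 31
542 ÷ 31 → quotient 17, remainder 15
31 ÷ 15 → quotient 2, remainder 1
15 ÷ 1 → quotient 15, remainder 0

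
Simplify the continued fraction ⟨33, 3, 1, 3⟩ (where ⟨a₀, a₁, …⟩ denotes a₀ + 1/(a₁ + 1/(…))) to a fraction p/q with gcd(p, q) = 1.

Starting at the tail and folding back:
Start with 3.
1 + 1/(3/1) = 1 + 1/3 = 4/3
3 + 1/(4/3) = 3 + 3/4 = 15/4
33 + 1/(15/4) = 33 + 4/15 = 499/15

499/15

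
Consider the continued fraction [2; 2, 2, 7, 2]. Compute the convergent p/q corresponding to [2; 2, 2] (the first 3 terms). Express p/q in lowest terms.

Start with 2.
2 + 1/(2/1) = 2 + 1/2 = 5/2
2 + 1/(5/2) = 2 + 2/5 = 12/5

12/5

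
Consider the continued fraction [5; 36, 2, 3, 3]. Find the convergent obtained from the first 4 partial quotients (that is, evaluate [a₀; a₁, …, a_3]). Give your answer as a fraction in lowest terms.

1282/255

Use the convergent recurrence hₖ = aₖ·hₖ₋₁ + hₖ₋₂ (and likewise for the denominators kₖ):
a_0 = 5: 5/1
a_1 = 36: 181/36
a_2 = 2: 367/73
a_3 = 3: 1282/255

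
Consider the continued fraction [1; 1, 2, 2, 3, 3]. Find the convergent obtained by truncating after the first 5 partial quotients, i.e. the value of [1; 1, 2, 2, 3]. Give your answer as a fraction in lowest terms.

Start with 3.
2 + 1/(3/1) = 2 + 1/3 = 7/3
2 + 1/(7/3) = 2 + 3/7 = 17/7
1 + 1/(17/7) = 1 + 7/17 = 24/17
1 + 1/(24/17) = 1 + 17/24 = 41/24

41/24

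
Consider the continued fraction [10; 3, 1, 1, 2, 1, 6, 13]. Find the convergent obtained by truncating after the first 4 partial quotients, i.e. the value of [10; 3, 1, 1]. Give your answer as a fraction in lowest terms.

Start with 1.
1 + 1/(1/1) = 1 + 1/1 = 2/1
3 + 1/(2/1) = 3 + 1/2 = 7/2
10 + 1/(7/2) = 10 + 2/7 = 72/7

72/7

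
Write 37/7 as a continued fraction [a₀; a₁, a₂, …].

Repeatedly divide and take the remainder:
37 = 5·7 + 2, so a_0 = 5
7 = 3·2 + 1, so a_1 = 3
2 = 2·1 + 0, so a_2 = 2

[5; 3, 2]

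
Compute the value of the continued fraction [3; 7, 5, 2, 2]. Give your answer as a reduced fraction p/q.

609/194

Work from the innermost term outward:
Start with 2.
2 + 1/(2/1) = 2 + 1/2 = 5/2
5 + 1/(5/2) = 5 + 2/5 = 27/5
7 + 1/(27/5) = 7 + 5/27 = 194/27
3 + 1/(194/27) = 3 + 27/194 = 609/194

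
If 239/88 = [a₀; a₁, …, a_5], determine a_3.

1

Apply division with remainder until the remainder is 0:
239 = 2·88 + 63, so a_0 = 2
88 = 1·63 + 25, so a_1 = 1
63 = 2·25 + 13, so a_2 = 2
25 = 1·13 + 12, so a_3 = 1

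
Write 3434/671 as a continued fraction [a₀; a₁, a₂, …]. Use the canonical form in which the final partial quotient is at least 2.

3434 ÷ 671 → quotient 5, remainder 79
671 ÷ 79 → quotient 8, remainder 39
79 ÷ 39 → quotient 2, remainder 1
39 ÷ 1 → quotient 39, remainder 0

[5; 8, 2, 39]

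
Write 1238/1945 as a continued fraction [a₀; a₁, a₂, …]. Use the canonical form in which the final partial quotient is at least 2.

1238 ÷ 1945 → quotient 0, remainder 1238
1945 ÷ 1238 → quotient 1, remainder 707
1238 ÷ 707 → quotient 1, remainder 531
707 ÷ 531 → quotient 1, remainder 176
531 ÷ 176 → quotient 3, remainder 3
176 ÷ 3 → quotient 58, remainder 2
3 ÷ 2 → quotient 1, remainder 1
2 ÷ 1 → quotient 2, remainder 0

[0; 1, 1, 1, 3, 58, 1, 2]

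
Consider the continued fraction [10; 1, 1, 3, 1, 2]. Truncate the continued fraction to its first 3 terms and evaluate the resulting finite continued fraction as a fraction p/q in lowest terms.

21/2

a_0 = 10: 10/1
a_1 = 1: 11/1
a_2 = 1: 21/2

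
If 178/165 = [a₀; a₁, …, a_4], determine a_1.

12

⌊178/165⌋ = 1, remainder 13
⌊165/13⌋ = 12, remainder 9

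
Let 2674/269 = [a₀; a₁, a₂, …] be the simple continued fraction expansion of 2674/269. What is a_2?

2674 = 9·269 + 253, so a_0 = 9
269 = 1·253 + 16, so a_1 = 1
253 = 15·16 + 13, so a_2 = 15

15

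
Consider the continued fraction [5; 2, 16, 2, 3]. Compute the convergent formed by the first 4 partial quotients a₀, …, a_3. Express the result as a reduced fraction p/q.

a_0 = 5: 5/1
a_1 = 2: 11/2
a_2 = 16: 181/33
a_3 = 2: 373/68

373/68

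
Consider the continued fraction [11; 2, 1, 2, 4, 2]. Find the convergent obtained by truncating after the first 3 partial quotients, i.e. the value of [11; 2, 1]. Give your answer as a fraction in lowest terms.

34/3

Start with 1.
2 + 1/(1/1) = 2 + 1/1 = 3/1
11 + 1/(3/1) = 11 + 1/3 = 34/3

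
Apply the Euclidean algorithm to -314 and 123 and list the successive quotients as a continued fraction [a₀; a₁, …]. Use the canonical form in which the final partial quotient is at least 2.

[-3; 2, 4, 4, 3]

Run the Euclidean algorithm, recording each quotient:
-314 ÷ 123 → quotient -3, remainder 55
123 ÷ 55 → quotient 2, remainder 13
55 ÷ 13 → quotient 4, remainder 3
13 ÷ 3 → quotient 4, remainder 1
3 ÷ 1 → quotient 3, remainder 0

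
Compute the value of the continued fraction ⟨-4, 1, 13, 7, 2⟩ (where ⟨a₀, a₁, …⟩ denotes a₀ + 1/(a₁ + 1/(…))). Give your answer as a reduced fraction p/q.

Compute successive convergents:
a_0 = -4: -4/1
a_1 = 1: -3/1
a_2 = 13: -43/14
a_3 = 7: -304/99
a_4 = 2: -651/212

-651/212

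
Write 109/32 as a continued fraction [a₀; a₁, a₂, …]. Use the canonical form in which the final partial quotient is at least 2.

109 = 3·32 + 13, so a_0 = 3
32 = 2·13 + 6, so a_1 = 2
13 = 2·6 + 1, so a_2 = 2
6 = 6·1 + 0, so a_3 = 6

[3; 2, 2, 6]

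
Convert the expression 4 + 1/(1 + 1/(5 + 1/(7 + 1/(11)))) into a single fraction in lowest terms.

2317/479

Build up convergents one term at a time:
a_0 = 4: 4/1
a_1 = 1: 5/1
a_2 = 5: 29/6
a_3 = 7: 208/43
a_4 = 11: 2317/479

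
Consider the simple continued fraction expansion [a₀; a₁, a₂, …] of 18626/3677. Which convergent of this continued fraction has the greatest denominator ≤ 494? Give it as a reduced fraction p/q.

2396/473

a_0 = 5: 5/1  (≤ bound)
a_1 = 15: 76/15  (≤ bound)
a_2 = 3: 233/46  (≤ bound)
a_3 = 1: 309/61  (≤ bound)
a_4 = 7: 2396/473  (≤ bound)
a_5 = 1: 2705/534  (> 494, stop)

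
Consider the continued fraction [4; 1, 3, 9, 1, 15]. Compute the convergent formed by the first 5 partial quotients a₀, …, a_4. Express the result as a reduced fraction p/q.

Compute successive convergents:
a_0 = 4: 4/1
a_1 = 1: 5/1
a_2 = 3: 19/4
a_3 = 9: 176/37
a_4 = 1: 195/41

195/41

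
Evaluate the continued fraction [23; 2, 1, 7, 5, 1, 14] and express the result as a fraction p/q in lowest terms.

Starting at the tail and folding back:
Start with 14.
1 + 1/(14/1) = 1 + 1/14 = 15/14
5 + 1/(15/14) = 5 + 14/15 = 89/15
7 + 1/(89/15) = 7 + 15/89 = 638/89
1 + 1/(638/89) = 1 + 89/638 = 727/638
2 + 1/(727/638) = 2 + 638/727 = 2092/727
23 + 1/(2092/727) = 23 + 727/2092 = 48843/2092

48843/2092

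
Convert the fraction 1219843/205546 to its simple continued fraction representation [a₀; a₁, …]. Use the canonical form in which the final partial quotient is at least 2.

Run the Euclidean algorithm, recording each quotient:
1219843 = 5·205546 + 192113, so a_0 = 5
205546 = 1·192113 + 13433, so a_1 = 1
192113 = 14·13433 + 4051, so a_2 = 14
13433 = 3·4051 + 1280, so a_3 = 3
4051 = 3·1280 + 211, so a_4 = 3
1280 = 6·211 + 14, so a_5 = 6
211 = 15·14 + 1, so a_6 = 15
14 = 14·1 + 0, so a_7 = 14

[5; 1, 14, 3, 3, 6, 15, 14]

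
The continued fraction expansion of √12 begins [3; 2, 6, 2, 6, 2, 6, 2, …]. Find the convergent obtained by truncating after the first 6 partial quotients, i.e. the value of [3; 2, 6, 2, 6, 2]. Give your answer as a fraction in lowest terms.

1351/390

Build up convergents one term at a time:
a_0 = 3: 3/1
a_1 = 2: 7/2
a_2 = 6: 45/13
a_3 = 2: 97/28
a_4 = 6: 627/181
a_5 = 2: 1351/390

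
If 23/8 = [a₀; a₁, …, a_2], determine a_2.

Apply division with remainder until the remainder is 0:
23 = 2·8 + 7, so a_0 = 2
8 = 1·7 + 1, so a_1 = 1
7 = 7·1 + 0, so a_2 = 7

7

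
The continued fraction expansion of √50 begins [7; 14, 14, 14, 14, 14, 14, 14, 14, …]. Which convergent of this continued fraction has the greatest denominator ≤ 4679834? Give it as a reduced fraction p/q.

3880899/548842

a_0 = 7: 7/1  (≤ bound)
a_1 = 14: 99/14  (≤ bound)
a_2 = 14: 1393/197  (≤ bound)
a_3 = 14: 19601/2772  (≤ bound)
a_4 = 14: 275807/39005  (≤ bound)
a_5 = 14: 3880899/548842  (≤ bound)
a_6 = 14: 54608393/7722793  (> 4679834, stop)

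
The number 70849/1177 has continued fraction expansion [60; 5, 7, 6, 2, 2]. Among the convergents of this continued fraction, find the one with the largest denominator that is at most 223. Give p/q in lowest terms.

a_0 = 60: 60/1  (≤ bound)
a_1 = 5: 301/5  (≤ bound)
a_2 = 7: 2167/36  (≤ bound)
a_3 = 6: 13303/221  (≤ bound)
a_4 = 2: 28773/478  (> 223, stop)

13303/221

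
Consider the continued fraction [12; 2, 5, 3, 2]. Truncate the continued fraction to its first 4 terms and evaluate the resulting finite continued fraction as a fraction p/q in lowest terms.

a_0 = 12: 12/1
a_1 = 2: 25/2
a_2 = 5: 137/11
a_3 = 3: 436/35

436/35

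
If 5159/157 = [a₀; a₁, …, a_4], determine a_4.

⌊5159/157⌋ = 32, remainder 135
⌊157/135⌋ = 1, remainder 22
⌊135/22⌋ = 6, remainder 3
⌊22/3⌋ = 7, remainder 1
⌊3/1⌋ = 3, remainder 0

3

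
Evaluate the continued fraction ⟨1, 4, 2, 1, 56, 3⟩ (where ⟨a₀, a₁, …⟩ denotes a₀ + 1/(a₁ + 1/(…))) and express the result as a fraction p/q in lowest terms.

Use the convergent recurrence hₖ = aₖ·hₖ₋₁ + hₖ₋₂ (and likewise for the denominators kₖ):
a_0 = 1: 1/1
a_1 = 4: 5/4
a_2 = 2: 11/9
a_3 = 1: 16/13
a_4 = 56: 907/737
a_5 = 3: 2737/2224

2737/2224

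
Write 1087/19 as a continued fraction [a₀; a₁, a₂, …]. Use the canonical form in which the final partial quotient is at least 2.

1087 ÷ 19 → quotient 57, remainder 4
19 ÷ 4 → quotient 4, remainder 3
4 ÷ 3 → quotient 1, remainder 1
3 ÷ 1 → quotient 3, remainder 0

[57; 4, 1, 3]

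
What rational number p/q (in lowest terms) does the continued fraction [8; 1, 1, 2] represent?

Use the convergent recurrence hₖ = aₖ·hₖ₋₁ + hₖ₋₂ (and likewise for the denominators kₖ):
a_0 = 8: 8/1
a_1 = 1: 9/1
a_2 = 1: 17/2
a_3 = 2: 43/5

43/5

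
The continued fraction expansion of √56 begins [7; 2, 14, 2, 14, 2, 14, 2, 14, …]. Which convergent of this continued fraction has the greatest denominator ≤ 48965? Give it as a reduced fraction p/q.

194873/26041

List convergents until the denominator exceeds the bound:
a_0 = 7: 7/1  (≤ bound)
a_1 = 2: 15/2  (≤ bound)
a_2 = 14: 217/29  (≤ bound)
a_3 = 2: 449/60  (≤ bound)
a_4 = 14: 6503/869  (≤ bound)
a_5 = 2: 13455/1798  (≤ bound)
a_6 = 14: 194873/26041  (≤ bound)
a_7 = 2: 403201/53880  (> 48965, stop)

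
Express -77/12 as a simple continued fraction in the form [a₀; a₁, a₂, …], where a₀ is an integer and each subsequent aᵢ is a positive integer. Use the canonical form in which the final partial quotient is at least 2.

⌊-77/12⌋ = -7, remainder 7
⌊12/7⌋ = 1, remainder 5
⌊7/5⌋ = 1, remainder 2
⌊5/2⌋ = 2, remainder 1
⌊2/1⌋ = 2, remainder 0

[-7; 1, 1, 2, 2]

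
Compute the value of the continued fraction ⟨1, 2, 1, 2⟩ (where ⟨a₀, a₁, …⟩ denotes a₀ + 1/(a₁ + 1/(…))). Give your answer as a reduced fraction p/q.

Compute successive convergents:
a_0 = 1: 1/1
a_1 = 2: 3/2
a_2 = 1: 4/3
a_3 = 2: 11/8

11/8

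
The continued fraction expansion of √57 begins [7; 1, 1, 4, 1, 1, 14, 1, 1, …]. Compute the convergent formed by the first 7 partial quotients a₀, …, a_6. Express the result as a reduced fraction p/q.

2197/291

Start with 14.
1 + 1/(14/1) = 1 + 1/14 = 15/14
1 + 1/(15/14) = 1 + 14/15 = 29/15
4 + 1/(29/15) = 4 + 15/29 = 131/29
1 + 1/(131/29) = 1 + 29/131 = 160/131
1 + 1/(160/131) = 1 + 131/160 = 291/160
7 + 1/(291/160) = 7 + 160/291 = 2197/291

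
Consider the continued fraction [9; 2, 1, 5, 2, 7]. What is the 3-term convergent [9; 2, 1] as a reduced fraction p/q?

a_0 = 9: 9/1
a_1 = 2: 19/2
a_2 = 1: 28/3

28/3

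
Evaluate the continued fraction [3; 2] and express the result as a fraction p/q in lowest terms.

7/2

a_0 = 3: 3/1
a_1 = 2: 7/2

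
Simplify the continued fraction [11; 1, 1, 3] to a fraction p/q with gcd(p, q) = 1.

81/7

Compute successive convergents:
a_0 = 11: 11/1
a_1 = 1: 12/1
a_2 = 1: 23/2
a_3 = 3: 81/7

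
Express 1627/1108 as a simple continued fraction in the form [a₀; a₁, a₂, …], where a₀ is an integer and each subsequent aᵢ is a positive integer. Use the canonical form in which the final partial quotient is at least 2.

[1; 2, 7, 2, 2, 2, 2, 2]

1627 = 1·1108 + 519, so a_0 = 1
1108 = 2·519 + 70, so a_1 = 2
519 = 7·70 + 29, so a_2 = 7
70 = 2·29 + 12, so a_3 = 2
29 = 2·12 + 5, so a_4 = 2
12 = 2·5 + 2, so a_5 = 2
5 = 2·2 + 1, so a_6 = 2
2 = 2·1 + 0, so a_7 = 2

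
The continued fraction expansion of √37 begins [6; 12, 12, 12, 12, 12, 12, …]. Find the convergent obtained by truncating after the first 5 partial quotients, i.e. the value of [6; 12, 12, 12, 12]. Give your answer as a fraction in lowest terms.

a_0 = 6: 6/1
a_1 = 12: 73/12
a_2 = 12: 882/145
a_3 = 12: 10657/1752
a_4 = 12: 128766/21169

128766/21169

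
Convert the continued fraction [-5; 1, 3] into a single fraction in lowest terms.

-17/4

a_0 = -5: -5/1
a_1 = 1: -4/1
a_2 = 3: -17/4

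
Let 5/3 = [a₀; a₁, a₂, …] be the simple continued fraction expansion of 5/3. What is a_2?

5 = 1·3 + 2, so a_0 = 1
3 = 1·2 + 1, so a_1 = 1
2 = 2·1 + 0, so a_2 = 2

2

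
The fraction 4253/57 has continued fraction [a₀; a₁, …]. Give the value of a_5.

2

⌊4253/57⌋ = 74, remainder 35
⌊57/35⌋ = 1, remainder 22
⌊35/22⌋ = 1, remainder 13
⌊22/13⌋ = 1, remainder 9
⌊13/9⌋ = 1, remainder 4
⌊9/4⌋ = 2, remainder 1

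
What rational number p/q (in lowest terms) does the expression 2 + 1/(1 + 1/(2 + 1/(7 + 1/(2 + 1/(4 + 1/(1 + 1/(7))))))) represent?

5386/2009

Start with 7.
1 + 1/(7/1) = 1 + 1/7 = 8/7
4 + 1/(8/7) = 4 + 7/8 = 39/8
2 + 1/(39/8) = 2 + 8/39 = 86/39
7 + 1/(86/39) = 7 + 39/86 = 641/86
2 + 1/(641/86) = 2 + 86/641 = 1368/641
1 + 1/(1368/641) = 1 + 641/1368 = 2009/1368
2 + 1/(2009/1368) = 2 + 1368/2009 = 5386/2009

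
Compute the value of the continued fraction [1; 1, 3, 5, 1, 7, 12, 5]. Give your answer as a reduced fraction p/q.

Build up convergents one term at a time:
a_0 = 1: 1/1
a_1 = 1: 2/1
a_2 = 3: 7/4
a_3 = 5: 37/21
a_4 = 1: 44/25
a_5 = 7: 345/196
a_6 = 12: 4184/2377
a_7 = 5: 21265/12081

21265/12081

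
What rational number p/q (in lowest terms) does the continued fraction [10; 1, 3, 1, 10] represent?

Starting at the tail and folding back:
Start with 10.
1 + 1/(10/1) = 1 + 1/10 = 11/10
3 + 1/(11/10) = 3 + 10/11 = 43/11
1 + 1/(43/11) = 1 + 11/43 = 54/43
10 + 1/(54/43) = 10 + 43/54 = 583/54

583/54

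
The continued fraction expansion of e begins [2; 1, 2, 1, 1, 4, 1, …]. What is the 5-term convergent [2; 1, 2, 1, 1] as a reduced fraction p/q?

Start with 1.
1 + 1/(1/1) = 1 + 1/1 = 2/1
2 + 1/(2/1) = 2 + 1/2 = 5/2
1 + 1/(5/2) = 1 + 2/5 = 7/5
2 + 1/(7/5) = 2 + 5/7 = 19/7

19/7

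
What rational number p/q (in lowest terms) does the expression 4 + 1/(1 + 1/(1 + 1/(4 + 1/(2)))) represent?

Compute successive convergents:
a_0 = 4: 4/1
a_1 = 1: 5/1
a_2 = 1: 9/2
a_3 = 4: 41/9
a_4 = 2: 91/20

91/20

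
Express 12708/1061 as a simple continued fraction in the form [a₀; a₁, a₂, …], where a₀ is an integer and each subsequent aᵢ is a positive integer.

[11; 1, 43, 4, 1, 4]

⌊12708/1061⌋ = 11, remainder 1037
⌊1061/1037⌋ = 1, remainder 24
⌊1037/24⌋ = 43, remainder 5
⌊24/5⌋ = 4, remainder 4
⌊5/4⌋ = 1, remainder 1
⌊4/1⌋ = 4, remainder 0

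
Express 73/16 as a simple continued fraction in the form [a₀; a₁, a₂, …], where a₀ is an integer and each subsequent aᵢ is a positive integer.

73 = 4·16 + 9, so a_0 = 4
16 = 1·9 + 7, so a_1 = 1
9 = 1·7 + 2, so a_2 = 1
7 = 3·2 + 1, so a_3 = 3
2 = 2·1 + 0, so a_4 = 2

[4; 1, 1, 3, 2]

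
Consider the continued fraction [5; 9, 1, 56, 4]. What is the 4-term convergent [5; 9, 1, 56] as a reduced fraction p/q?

a_0 = 5: 5/1
a_1 = 9: 46/9
a_2 = 1: 51/10
a_3 = 56: 2902/569

2902/569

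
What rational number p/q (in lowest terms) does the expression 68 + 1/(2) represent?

137/2

a_0 = 68: 68/1
a_1 = 2: 137/2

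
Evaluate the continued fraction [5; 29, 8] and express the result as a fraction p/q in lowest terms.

Start with 8.
29 + 1/(8/1) = 29 + 1/8 = 233/8
5 + 1/(233/8) = 5 + 8/233 = 1173/233

1173/233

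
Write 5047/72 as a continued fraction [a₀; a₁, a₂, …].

[70; 10, 3, 2]

5047 ÷ 72 → quotient 70, remainder 7
72 ÷ 7 → quotient 10, remainder 2
7 ÷ 2 → quotient 3, remainder 1
2 ÷ 1 → quotient 2, remainder 0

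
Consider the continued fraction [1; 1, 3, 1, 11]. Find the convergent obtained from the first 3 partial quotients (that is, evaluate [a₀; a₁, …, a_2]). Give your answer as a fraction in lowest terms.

Start with 3.
1 + 1/(3/1) = 1 + 1/3 = 4/3
1 + 1/(4/3) = 1 + 3/4 = 7/4

7/4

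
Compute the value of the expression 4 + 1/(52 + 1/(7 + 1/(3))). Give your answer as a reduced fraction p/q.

4610/1147

a_0 = 4: 4/1
a_1 = 52: 209/52
a_2 = 7: 1467/365
a_3 = 3: 4610/1147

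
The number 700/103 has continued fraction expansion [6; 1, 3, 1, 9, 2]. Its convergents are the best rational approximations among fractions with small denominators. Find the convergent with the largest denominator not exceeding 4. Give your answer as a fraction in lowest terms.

27/4

a_0 = 6: 6/1  (≤ bound)
a_1 = 1: 7/1  (≤ bound)
a_2 = 3: 27/4  (≤ bound)
a_3 = 1: 34/5  (> 4, stop)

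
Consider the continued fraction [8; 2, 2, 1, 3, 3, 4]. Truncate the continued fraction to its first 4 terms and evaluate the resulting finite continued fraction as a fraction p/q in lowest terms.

Build up convergents one term at a time:
a_0 = 8: 8/1
a_1 = 2: 17/2
a_2 = 2: 42/5
a_3 = 1: 59/7

59/7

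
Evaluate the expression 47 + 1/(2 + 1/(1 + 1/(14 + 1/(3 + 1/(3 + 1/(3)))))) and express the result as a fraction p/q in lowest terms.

Start with 3.
3 + 1/(3/1) = 3 + 1/3 = 10/3
3 + 1/(10/3) = 3 + 3/10 = 33/10
14 + 1/(33/10) = 14 + 10/33 = 472/33
1 + 1/(472/33) = 1 + 33/472 = 505/472
2 + 1/(505/472) = 2 + 472/505 = 1482/505
47 + 1/(1482/505) = 47 + 505/1482 = 70159/1482

70159/1482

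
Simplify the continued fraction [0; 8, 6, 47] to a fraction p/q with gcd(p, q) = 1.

Build up convergents one term at a time:
a_0 = 0: 0/1
a_1 = 8: 1/8
a_2 = 6: 6/49
a_3 = 47: 283/2311

283/2311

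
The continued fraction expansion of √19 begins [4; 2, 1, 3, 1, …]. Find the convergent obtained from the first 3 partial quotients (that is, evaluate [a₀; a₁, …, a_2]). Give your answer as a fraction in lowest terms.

Use the convergent recurrence hₖ = aₖ·hₖ₋₁ + hₖ₋₂ (and likewise for the denominators kₖ):
a_0 = 4: 4/1
a_1 = 2: 9/2
a_2 = 1: 13/3

13/3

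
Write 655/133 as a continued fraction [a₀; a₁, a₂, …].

655 ÷ 133 → quotient 4, remainder 123
133 ÷ 123 → quotient 1, remainder 10
123 ÷ 10 → quotient 12, remainder 3
10 ÷ 3 → quotient 3, remainder 1
3 ÷ 1 → quotient 3, remainder 0

[4; 1, 12, 3, 3]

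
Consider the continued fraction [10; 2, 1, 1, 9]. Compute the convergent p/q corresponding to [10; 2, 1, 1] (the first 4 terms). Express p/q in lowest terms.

52/5

Work from the innermost term outward:
Start with 1.
1 + 1/(1/1) = 1 + 1/1 = 2/1
2 + 1/(2/1) = 2 + 1/2 = 5/2
10 + 1/(5/2) = 10 + 2/5 = 52/5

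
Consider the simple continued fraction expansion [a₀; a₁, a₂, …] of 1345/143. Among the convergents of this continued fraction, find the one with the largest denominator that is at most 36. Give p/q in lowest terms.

a_0 = 9: 9/1  (≤ bound)
a_1 = 2: 19/2  (≤ bound)
a_2 = 2: 47/5  (≤ bound)
a_3 = 6: 301/32  (≤ bound)
a_4 = 1: 348/37  (> 36, stop)

301/32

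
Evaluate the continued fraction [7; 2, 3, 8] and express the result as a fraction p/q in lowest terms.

431/58

Use the convergent recurrence hₖ = aₖ·hₖ₋₁ + hₖ₋₂ (and likewise for the denominators kₖ):
a_0 = 7: 7/1
a_1 = 2: 15/2
a_2 = 3: 52/7
a_3 = 8: 431/58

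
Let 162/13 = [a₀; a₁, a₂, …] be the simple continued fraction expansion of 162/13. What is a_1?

2

162 ÷ 13 → quotient 12, remainder 6
13 ÷ 6 → quotient 2, remainder 1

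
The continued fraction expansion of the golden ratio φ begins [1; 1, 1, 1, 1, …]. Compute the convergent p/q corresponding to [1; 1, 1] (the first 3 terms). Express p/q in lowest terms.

3/2

Use the convergent recurrence hₖ = aₖ·hₖ₋₁ + hₖ₋₂ (and likewise for the denominators kₖ):
a_0 = 1: 1/1
a_1 = 1: 2/1
a_2 = 1: 3/2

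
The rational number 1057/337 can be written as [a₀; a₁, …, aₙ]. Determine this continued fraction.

[3; 7, 3, 15]

Apply division with remainder until the remainder is 0:
⌊1057/337⌋ = 3, remainder 46
⌊337/46⌋ = 7, remainder 15
⌊46/15⌋ = 3, remainder 1
⌊15/1⌋ = 15, remainder 0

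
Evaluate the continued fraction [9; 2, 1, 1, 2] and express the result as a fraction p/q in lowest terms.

122/13

a_0 = 9: 9/1
a_1 = 2: 19/2
a_2 = 1: 28/3
a_3 = 1: 47/5
a_4 = 2: 122/13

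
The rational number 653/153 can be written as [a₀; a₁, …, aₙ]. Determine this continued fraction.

[4; 3, 1, 2, 1, 2, 1, 2]

⌊653/153⌋ = 4, remainder 41
⌊153/41⌋ = 3, remainder 30
⌊41/30⌋ = 1, remainder 11
⌊30/11⌋ = 2, remainder 8
⌊11/8⌋ = 1, remainder 3
⌊8/3⌋ = 2, remainder 2
⌊3/2⌋ = 1, remainder 1
⌊2/1⌋ = 2, remainder 0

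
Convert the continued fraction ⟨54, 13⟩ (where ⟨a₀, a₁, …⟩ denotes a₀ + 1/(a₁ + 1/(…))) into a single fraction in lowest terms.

Start with 13.
54 + 1/(13/1) = 54 + 1/13 = 703/13

703/13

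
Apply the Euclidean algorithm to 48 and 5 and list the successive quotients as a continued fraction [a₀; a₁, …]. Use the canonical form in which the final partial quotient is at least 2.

[9; 1, 1, 2]

48 ÷ 5 → quotient 9, remainder 3
5 ÷ 3 → quotient 1, remainder 2
3 ÷ 2 → quotient 1, remainder 1
2 ÷ 1 → quotient 2, remainder 0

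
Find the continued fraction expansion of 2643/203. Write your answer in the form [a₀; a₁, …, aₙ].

2643 = 13·203 + 4, so a_0 = 13
203 = 50·4 + 3, so a_1 = 50
4 = 1·3 + 1, so a_2 = 1
3 = 3·1 + 0, so a_3 = 3

[13; 50, 1, 3]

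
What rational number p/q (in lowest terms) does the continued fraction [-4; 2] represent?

Compute successive convergents:
a_0 = -4: -4/1
a_1 = 2: -7/2

-7/2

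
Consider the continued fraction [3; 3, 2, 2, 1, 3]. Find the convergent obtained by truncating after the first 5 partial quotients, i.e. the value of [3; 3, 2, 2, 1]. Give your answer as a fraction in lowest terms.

79/24

Start with 1.
2 + 1/(1/1) = 2 + 1/1 = 3/1
2 + 1/(3/1) = 2 + 1/3 = 7/3
3 + 1/(7/3) = 3 + 3/7 = 24/7
3 + 1/(24/7) = 3 + 7/24 = 79/24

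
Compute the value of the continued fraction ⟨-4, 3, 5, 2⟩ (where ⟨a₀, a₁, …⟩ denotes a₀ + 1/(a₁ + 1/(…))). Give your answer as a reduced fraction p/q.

Start with 2.
5 + 1/(2/1) = 5 + 1/2 = 11/2
3 + 1/(11/2) = 3 + 2/11 = 35/11
-4 + 1/(35/11) = -4 + 11/35 = -129/35

-129/35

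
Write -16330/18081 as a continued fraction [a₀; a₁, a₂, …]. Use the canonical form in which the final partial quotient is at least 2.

-16330 ÷ 18081 → quotient -1, remainder 1751
18081 ÷ 1751 → quotient 10, remainder 571
1751 ÷ 571 → quotient 3, remainder 38
571 ÷ 38 → quotient 15, remainder 1
38 ÷ 1 → quotient 38, remainder 0

[-1; 10, 3, 15, 38]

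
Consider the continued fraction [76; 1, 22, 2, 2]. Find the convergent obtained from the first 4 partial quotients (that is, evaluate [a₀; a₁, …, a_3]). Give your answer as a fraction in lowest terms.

3617/47

Start with 2.
22 + 1/(2/1) = 22 + 1/2 = 45/2
1 + 1/(45/2) = 1 + 2/45 = 47/45
76 + 1/(47/45) = 76 + 45/47 = 3617/47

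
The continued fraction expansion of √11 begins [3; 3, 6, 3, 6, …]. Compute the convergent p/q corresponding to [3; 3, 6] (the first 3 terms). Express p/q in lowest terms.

63/19

Use the convergent recurrence hₖ = aₖ·hₖ₋₁ + hₖ₋₂ (and likewise for the denominators kₖ):
a_0 = 3: 3/1
a_1 = 3: 10/3
a_2 = 6: 63/19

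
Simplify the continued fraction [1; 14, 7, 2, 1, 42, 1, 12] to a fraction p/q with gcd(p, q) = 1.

a_0 = 1: 1/1
a_1 = 14: 15/14
a_2 = 7: 106/99
a_3 = 2: 227/212
a_4 = 1: 333/311
a_5 = 42: 14213/13274
a_6 = 1: 14546/13585
a_7 = 12: 188765/176294

188765/176294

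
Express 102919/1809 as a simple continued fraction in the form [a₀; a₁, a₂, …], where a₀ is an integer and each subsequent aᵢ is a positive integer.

102919 ÷ 1809 → quotient 56, remainder 1615
1809 ÷ 1615 → quotient 1, remainder 194
1615 ÷ 194 → quotient 8, remainder 63
194 ÷ 63 → quotient 3, remainder 5
63 ÷ 5 → quotient 12, remainder 3
5 ÷ 3 → quotient 1, remainder 2
3 ÷ 2 → quotient 1, remainder 1
2 ÷ 1 → quotient 2, remainder 0

[56; 1, 8, 3, 12, 1, 1, 2]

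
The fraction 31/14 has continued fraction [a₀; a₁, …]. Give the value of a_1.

4

Apply division with remainder until the remainder is 0:
31 = 2·14 + 3, so a_0 = 2
14 = 4·3 + 2, so a_1 = 4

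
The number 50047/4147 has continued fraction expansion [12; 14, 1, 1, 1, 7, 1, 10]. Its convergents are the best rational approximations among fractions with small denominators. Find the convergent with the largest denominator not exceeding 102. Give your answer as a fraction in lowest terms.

a_0 = 12: 12/1  (≤ bound)
a_1 = 14: 169/14  (≤ bound)
a_2 = 1: 181/15  (≤ bound)
a_3 = 1: 350/29  (≤ bound)
a_4 = 1: 531/44  (≤ bound)
a_5 = 7: 4067/337  (> 102, stop)

531/44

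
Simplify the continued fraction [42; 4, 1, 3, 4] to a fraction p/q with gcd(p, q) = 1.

3419/81

Use the convergent recurrence hₖ = aₖ·hₖ₋₁ + hₖ₋₂ (and likewise for the denominators kₖ):
a_0 = 42: 42/1
a_1 = 4: 169/4
a_2 = 1: 211/5
a_3 = 3: 802/19
a_4 = 4: 3419/81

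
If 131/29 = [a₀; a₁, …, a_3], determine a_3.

Run the Euclidean algorithm, recording each quotient:
131 ÷ 29 → quotient 4, remainder 15
29 ÷ 15 → quotient 1, remainder 14
15 ÷ 14 → quotient 1, remainder 1
14 ÷ 1 → quotient 14, remainder 0

14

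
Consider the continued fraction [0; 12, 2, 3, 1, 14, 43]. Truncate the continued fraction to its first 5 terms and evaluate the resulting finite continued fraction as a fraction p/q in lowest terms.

9/112

Compute successive convergents:
a_0 = 0: 0/1
a_1 = 12: 1/12
a_2 = 2: 2/25
a_3 = 3: 7/87
a_4 = 1: 9/112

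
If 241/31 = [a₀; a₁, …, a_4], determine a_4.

⌊241/31⌋ = 7, remainder 24
⌊31/24⌋ = 1, remainder 7
⌊24/7⌋ = 3, remainder 3
⌊7/3⌋ = 2, remainder 1
⌊3/1⌋ = 3, remainder 0

3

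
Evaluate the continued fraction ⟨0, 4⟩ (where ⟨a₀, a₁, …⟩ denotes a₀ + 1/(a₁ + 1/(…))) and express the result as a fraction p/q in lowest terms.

1/4

Build up convergents one term at a time:
a_0 = 0: 0/1
a_1 = 4: 1/4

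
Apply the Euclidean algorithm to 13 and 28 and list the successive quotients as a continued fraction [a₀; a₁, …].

13 = 0·28 + 13, so a_0 = 0
28 = 2·13 + 2, so a_1 = 2
13 = 6·2 + 1, so a_2 = 6
2 = 2·1 + 0, so a_3 = 2

[0; 2, 6, 2]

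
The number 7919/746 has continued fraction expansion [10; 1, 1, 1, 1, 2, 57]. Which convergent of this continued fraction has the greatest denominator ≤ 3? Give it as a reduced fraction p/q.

32/3

a_0 = 10: 10/1  (≤ bound)
a_1 = 1: 11/1  (≤ bound)
a_2 = 1: 21/2  (≤ bound)
a_3 = 1: 32/3  (≤ bound)
a_4 = 1: 53/5  (> 3, stop)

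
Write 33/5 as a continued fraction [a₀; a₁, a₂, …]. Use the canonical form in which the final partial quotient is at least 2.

Repeatedly divide and take the remainder:
33 ÷ 5 → quotient 6, remainder 3
5 ÷ 3 → quotient 1, remainder 2
3 ÷ 2 → quotient 1, remainder 1
2 ÷ 1 → quotient 2, remainder 0

[6; 1, 1, 2]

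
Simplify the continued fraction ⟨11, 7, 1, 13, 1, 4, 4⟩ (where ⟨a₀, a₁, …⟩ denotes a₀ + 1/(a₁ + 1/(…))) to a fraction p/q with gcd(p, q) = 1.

a_0 = 11: 11/1
a_1 = 7: 78/7
a_2 = 1: 89/8
a_3 = 13: 1235/111
a_4 = 1: 1324/119
a_5 = 4: 6531/587
a_6 = 4: 27448/2467

27448/2467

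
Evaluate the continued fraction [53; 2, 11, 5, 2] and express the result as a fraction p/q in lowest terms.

a_0 = 53: 53/1
a_1 = 2: 107/2
a_2 = 11: 1230/23
a_3 = 5: 6257/117
a_4 = 2: 13744/257

13744/257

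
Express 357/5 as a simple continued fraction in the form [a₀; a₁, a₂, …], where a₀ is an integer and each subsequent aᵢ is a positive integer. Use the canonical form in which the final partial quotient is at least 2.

357 ÷ 5 → quotient 71, remainder 2
5 ÷ 2 → quotient 2, remainder 1
2 ÷ 1 → quotient 2, remainder 0

[71; 2, 2]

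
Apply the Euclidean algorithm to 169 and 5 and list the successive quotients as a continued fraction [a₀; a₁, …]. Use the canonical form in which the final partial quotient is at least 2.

[33; 1, 4]

Apply division with remainder until the remainder is 0:
169 ÷ 5 → quotient 33, remainder 4
5 ÷ 4 → quotient 1, remainder 1
4 ÷ 1 → quotient 4, remainder 0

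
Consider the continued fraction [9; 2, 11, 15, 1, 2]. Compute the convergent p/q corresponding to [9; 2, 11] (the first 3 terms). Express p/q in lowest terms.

Starting at the tail and folding back:
Start with 11.
2 + 1/(11/1) = 2 + 1/11 = 23/11
9 + 1/(23/11) = 9 + 11/23 = 218/23

218/23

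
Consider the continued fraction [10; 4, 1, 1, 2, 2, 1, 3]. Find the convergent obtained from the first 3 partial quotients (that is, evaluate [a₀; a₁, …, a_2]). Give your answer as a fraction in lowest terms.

51/5

a_0 = 10: 10/1
a_1 = 4: 41/4
a_2 = 1: 51/5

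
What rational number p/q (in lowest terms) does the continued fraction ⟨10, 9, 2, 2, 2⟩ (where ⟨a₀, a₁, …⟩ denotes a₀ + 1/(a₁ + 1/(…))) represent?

Use the convergent recurrence hₖ = aₖ·hₖ₋₁ + hₖ₋₂ (and likewise for the denominators kₖ):
a_0 = 10: 10/1
a_1 = 9: 91/9
a_2 = 2: 192/19
a_3 = 2: 475/47
a_4 = 2: 1142/113

1142/113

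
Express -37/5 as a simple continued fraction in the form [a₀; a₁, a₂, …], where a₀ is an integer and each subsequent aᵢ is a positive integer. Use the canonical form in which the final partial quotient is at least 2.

[-8; 1, 1, 2]

⌊-37/5⌋ = -8, remainder 3
⌊5/3⌋ = 1, remainder 2
⌊3/2⌋ = 1, remainder 1
⌊2/1⌋ = 2, remainder 0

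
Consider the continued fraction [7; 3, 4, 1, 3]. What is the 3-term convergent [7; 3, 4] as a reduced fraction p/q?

Compute successive convergents:
a_0 = 7: 7/1
a_1 = 3: 22/3
a_2 = 4: 95/13

95/13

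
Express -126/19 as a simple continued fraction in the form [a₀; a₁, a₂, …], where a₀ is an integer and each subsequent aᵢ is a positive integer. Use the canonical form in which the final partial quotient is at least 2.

[-7; 2, 1, 2, 2]

Apply division with remainder until the remainder is 0:
⌊-126/19⌋ = -7, remainder 7
⌊19/7⌋ = 2, remainder 5
⌊7/5⌋ = 1, remainder 2
⌊5/2⌋ = 2, remainder 1
⌊2/1⌋ = 2, remainder 0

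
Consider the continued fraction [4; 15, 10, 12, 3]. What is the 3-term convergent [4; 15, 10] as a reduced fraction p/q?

614/151

Work from the innermost term outward:
Start with 10.
15 + 1/(10/1) = 15 + 1/10 = 151/10
4 + 1/(151/10) = 4 + 10/151 = 614/151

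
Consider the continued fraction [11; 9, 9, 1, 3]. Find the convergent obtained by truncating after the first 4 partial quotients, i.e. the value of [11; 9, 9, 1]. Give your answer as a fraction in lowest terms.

Build up convergents one term at a time:
a_0 = 11: 11/1
a_1 = 9: 100/9
a_2 = 9: 911/82
a_3 = 1: 1011/91

1011/91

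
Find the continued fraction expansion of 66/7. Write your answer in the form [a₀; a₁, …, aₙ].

⌊66/7⌋ = 9, remainder 3
⌊7/3⌋ = 2, remainder 1
⌊3/1⌋ = 3, remainder 0

[9; 2, 3]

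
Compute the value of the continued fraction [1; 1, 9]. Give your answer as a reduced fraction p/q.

Build up convergents one term at a time:
a_0 = 1: 1/1
a_1 = 1: 2/1
a_2 = 9: 19/10

19/10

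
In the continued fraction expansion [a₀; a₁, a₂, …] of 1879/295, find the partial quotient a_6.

Run the Euclidean algorithm, recording each quotient:
1879 ÷ 295 → quotient 6, remainder 109
295 ÷ 109 → quotient 2, remainder 77
109 ÷ 77 → quotient 1, remainder 32
77 ÷ 32 → quotient 2, remainder 13
32 ÷ 13 → quotient 2, remainder 6
13 ÷ 6 → quotient 2, remainder 1
6 ÷ 1 → quotient 6, remainder 0

6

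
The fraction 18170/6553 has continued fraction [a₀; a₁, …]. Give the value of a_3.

2

Repeatedly divide and take the remainder:
18170 = 2·6553 + 5064, so a_0 = 2
6553 = 1·5064 + 1489, so a_1 = 1
5064 = 3·1489 + 597, so a_2 = 3
1489 = 2·597 + 295, so a_3 = 2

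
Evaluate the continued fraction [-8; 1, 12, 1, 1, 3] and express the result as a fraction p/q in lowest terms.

Collapse the nested fraction from the inside out:
Start with 3.
1 + 1/(3/1) = 1 + 1/3 = 4/3
1 + 1/(4/3) = 1 + 3/4 = 7/4
12 + 1/(7/4) = 12 + 4/7 = 88/7
1 + 1/(88/7) = 1 + 7/88 = 95/88
-8 + 1/(95/88) = -8 + 88/95 = -672/95

-672/95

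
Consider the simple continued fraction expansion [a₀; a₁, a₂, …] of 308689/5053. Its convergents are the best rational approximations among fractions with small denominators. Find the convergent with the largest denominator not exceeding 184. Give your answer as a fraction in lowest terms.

8125/133

a_0 = 61: 61/1  (≤ bound)
a_1 = 11: 672/11  (≤ bound)
a_2 = 12: 8125/133  (≤ bound)
a_3 = 3: 25047/410  (> 184, stop)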